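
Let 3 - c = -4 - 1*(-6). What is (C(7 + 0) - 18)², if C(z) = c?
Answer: 289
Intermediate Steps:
c = 1 (c = 3 - (-4 - 1*(-6)) = 3 - (-4 + 6) = 3 - 1*2 = 3 - 2 = 1)
C(z) = 1
(C(7 + 0) - 18)² = (1 - 18)² = (-17)² = 289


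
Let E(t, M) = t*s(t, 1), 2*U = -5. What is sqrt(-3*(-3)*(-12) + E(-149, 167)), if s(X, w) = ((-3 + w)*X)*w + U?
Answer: 5*I*sqrt(7062)/2 ≈ 210.09*I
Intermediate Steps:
U = -5/2 (U = (1/2)*(-5) = -5/2 ≈ -2.5000)
s(X, w) = -5/2 + X*w*(-3 + w) (s(X, w) = ((-3 + w)*X)*w - 5/2 = (X*(-3 + w))*w - 5/2 = X*w*(-3 + w) - 5/2 = -5/2 + X*w*(-3 + w))
E(t, M) = t*(-5/2 - 2*t) (E(t, M) = t*(-5/2 + t*1**2 - 3*t*1) = t*(-5/2 + t*1 - 3*t) = t*(-5/2 + t - 3*t) = t*(-5/2 - 2*t))
sqrt(-3*(-3)*(-12) + E(-149, 167)) = sqrt(-3*(-3)*(-12) - 1/2*(-149)*(5 + 4*(-149))) = sqrt(9*(-12) - 1/2*(-149)*(5 - 596)) = sqrt(-108 - 1/2*(-149)*(-591)) = sqrt(-108 - 88059/2) = sqrt(-88275/2) = 5*I*sqrt(7062)/2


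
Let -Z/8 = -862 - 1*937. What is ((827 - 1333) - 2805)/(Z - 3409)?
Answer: -473/1569 ≈ -0.30147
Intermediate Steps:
Z = 14392 (Z = -8*(-862 - 1*937) = -8*(-862 - 937) = -8*(-1799) = 14392)
((827 - 1333) - 2805)/(Z - 3409) = ((827 - 1333) - 2805)/(14392 - 3409) = (-506 - 2805)/10983 = -3311*1/10983 = -473/1569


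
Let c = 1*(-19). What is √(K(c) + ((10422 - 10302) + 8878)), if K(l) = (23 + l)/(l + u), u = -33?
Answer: 3*√168961/13 ≈ 94.857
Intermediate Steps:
c = -19
K(l) = (23 + l)/(-33 + l) (K(l) = (23 + l)/(l - 33) = (23 + l)/(-33 + l))
√(K(c) + ((10422 - 10302) + 8878)) = √((23 - 19)/(-33 - 19) + ((10422 - 10302) + 8878)) = √(4/(-52) + (120 + 8878)) = √(-1/52*4 + 8998) = √(-1/13 + 8998) = √(116973/13) = 3*√168961/13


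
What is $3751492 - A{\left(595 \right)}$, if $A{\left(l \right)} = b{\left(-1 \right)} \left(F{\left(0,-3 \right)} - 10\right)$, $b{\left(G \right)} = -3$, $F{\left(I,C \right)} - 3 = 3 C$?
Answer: $3751444$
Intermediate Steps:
$F{\left(I,C \right)} = 3 + 3 C$
$A{\left(l \right)} = 48$ ($A{\left(l \right)} = - 3 \left(\left(3 + 3 \left(-3\right)\right) - 10\right) = - 3 \left(\left(3 - 9\right) - 10\right) = - 3 \left(-6 - 10\right) = \left(-3\right) \left(-16\right) = 48$)
$3751492 - A{\left(595 \right)} = 3751492 - 48 = 3751444$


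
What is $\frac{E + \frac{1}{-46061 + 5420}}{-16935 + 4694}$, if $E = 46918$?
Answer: $- \frac{1906794437}{497486481} \approx -3.8329$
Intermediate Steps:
$\frac{E + \frac{1}{-46061 + 5420}}{-16935 + 4694} = \frac{46918 + \frac{1}{-46061 + 5420}}{-16935 + 4694} = \frac{46918 + \frac{1}{-40641}}{-12241} = \left(46918 - \frac{1}{40641}\right) \left(- \frac{1}{12241}\right) = \frac{1906794437}{40641} \left(- \frac{1}{12241}\right) = - \frac{1906794437}{497486481}$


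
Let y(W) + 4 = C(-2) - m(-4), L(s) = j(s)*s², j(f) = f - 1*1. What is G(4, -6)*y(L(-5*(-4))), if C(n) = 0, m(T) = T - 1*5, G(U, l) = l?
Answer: -30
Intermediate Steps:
j(f) = -1 + f (j(f) = f - 1 = -1 + f)
m(T) = -5 + T (m(T) = T - 5 = -5 + T)
L(s) = s²*(-1 + s) (L(s) = (-1 + s)*s² = s²*(-1 + s))
y(W) = 5 (y(W) = -4 + (0 - (-5 - 4)) = -4 + (0 - 1*(-9)) = -4 + (0 + 9) = -4 + 9 = 5)
G(4, -6)*y(L(-5*(-4))) = -6*5 = -30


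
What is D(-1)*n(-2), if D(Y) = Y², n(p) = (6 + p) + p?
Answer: 2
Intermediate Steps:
n(p) = 6 + 2*p
D(-1)*n(-2) = (-1)²*(6 + 2*(-2)) = 1*(6 - 4) = 1*2 = 2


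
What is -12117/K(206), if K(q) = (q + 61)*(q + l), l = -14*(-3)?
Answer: -4039/22072 ≈ -0.18299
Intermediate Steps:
l = 42
K(q) = (42 + q)*(61 + q) (K(q) = (q + 61)*(q + 42) = (61 + q)*(42 + q) = (42 + q)*(61 + q))
-12117/K(206) = -12117/(2562 + 206² + 103*206) = -12117/(2562 + 42436 + 21218) = -12117/66216 = -12117*1/66216 = -4039/22072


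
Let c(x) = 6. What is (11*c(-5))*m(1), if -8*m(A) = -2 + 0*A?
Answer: 33/2 ≈ 16.500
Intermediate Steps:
m(A) = 1/4 (m(A) = -(-2 + 0*A)/8 = -(-2 + 0)/8 = -1/8*(-2) = 1/4)
(11*c(-5))*m(1) = (11*6)*(1/4) = 66*(1/4) = 33/2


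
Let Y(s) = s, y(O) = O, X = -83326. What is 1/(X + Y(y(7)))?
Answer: -1/83319 ≈ -1.2002e-5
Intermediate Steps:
1/(X + Y(y(7))) = 1/(-83326 + 7) = 1/(-83319) = -1/83319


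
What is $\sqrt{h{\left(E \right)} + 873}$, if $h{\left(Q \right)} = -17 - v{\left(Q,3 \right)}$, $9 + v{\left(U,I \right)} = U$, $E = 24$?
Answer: $29$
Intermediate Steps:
$v{\left(U,I \right)} = -9 + U$
$h{\left(Q \right)} = -8 - Q$ ($h{\left(Q \right)} = -17 - \left(-9 + Q\right) = -8 - Q$)
$\sqrt{h{\left(E \right)} + 873} = \sqrt{\left(-8 - 24\right) + 873} = \sqrt{-32 + 873} = \sqrt{841} = 29$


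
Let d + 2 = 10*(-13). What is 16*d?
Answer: -2112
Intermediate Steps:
d = -132 (d = -2 + 10*(-13) = -2 - 130 = -132)
16*d = 16*(-132) = -2112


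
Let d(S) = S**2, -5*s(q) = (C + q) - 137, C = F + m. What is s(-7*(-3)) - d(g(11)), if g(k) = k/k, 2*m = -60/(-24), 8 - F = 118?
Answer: 879/20 ≈ 43.950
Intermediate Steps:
F = -110 (F = 8 - 1*118 = 8 - 118 = -110)
m = 5/4 (m = (-60/(-24))/2 = (-60*(-1/24))/2 = (1/2)*(5/2) = 5/4 ≈ 1.2500)
C = -435/4 (C = -110 + 5/4 = -435/4 ≈ -108.75)
s(q) = 983/20 - q/5 (s(q) = -((-435/4 + q) - 137)/5 = -(-983/4 + q)/5 = 983/20 - q/5)
g(k) = 1
s(-7*(-3)) - d(g(11)) = (983/20 - (-7)*(-3)/5) - 1*1**2 = (983/20 - 1/5*21) - 1*1 = (983/20 - 21/5) - 1 = 899/20 - 1 = 879/20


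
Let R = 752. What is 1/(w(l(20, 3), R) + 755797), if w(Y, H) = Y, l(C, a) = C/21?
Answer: 21/15871757 ≈ 1.3231e-6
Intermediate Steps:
l(C, a) = C/21 (l(C, a) = C*(1/21) = C/21)
1/(w(l(20, 3), R) + 755797) = 1/((1/21)*20 + 755797) = 1/(20/21 + 755797) = 1/(15871757/21) = 21/15871757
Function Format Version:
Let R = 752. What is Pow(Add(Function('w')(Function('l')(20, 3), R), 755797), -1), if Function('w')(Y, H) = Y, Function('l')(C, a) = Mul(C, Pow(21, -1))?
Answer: Rational(21, 15871757) ≈ 1.3231e-6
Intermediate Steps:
Function('l')(C, a) = Mul(Rational(1, 21), C) (Function('l')(C, a) = Mul(C, Rational(1, 21)) = Mul(Rational(1, 21), C))
Pow(Add(Function('w')(Function('l')(20, 3), R), 755797), -1) = Pow(Add(Mul(Rational(1, 21), 20), 755797), -1) = Pow(Add(Rational(20, 21), 755797), -1) = Pow(Rational(15871757, 21), -1) = Rational(21, 15871757)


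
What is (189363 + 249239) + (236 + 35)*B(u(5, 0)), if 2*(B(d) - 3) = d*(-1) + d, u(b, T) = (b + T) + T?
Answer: 439415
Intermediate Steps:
u(b, T) = b + 2*T (u(b, T) = (T + b) + T = b + 2*T)
B(d) = 3 (B(d) = 3 + (d*(-1) + d)/2 = 3 + (-d + d)/2 = 3 + (½)*0 = 3 + 0 = 3)
(189363 + 249239) + (236 + 35)*B(u(5, 0)) = (189363 + 249239) + (236 + 35)*3 = 438602 + 271*3 = 438602 + 813 = 439415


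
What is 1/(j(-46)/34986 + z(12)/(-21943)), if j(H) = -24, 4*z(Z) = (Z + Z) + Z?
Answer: -127949633/140251 ≈ -912.29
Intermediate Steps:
z(Z) = 3*Z/4 (z(Z) = ((Z + Z) + Z)/4 = (2*Z + Z)/4 = (3*Z)/4 = 3*Z/4)
1/(j(-46)/34986 + z(12)/(-21943)) = 1/(-24/34986 + ((¾)*12)/(-21943)) = 1/(-24*1/34986 + 9*(-1/21943)) = 1/(-4/5831 - 9/21943) = 1/(-140251/127949633) = -127949633/140251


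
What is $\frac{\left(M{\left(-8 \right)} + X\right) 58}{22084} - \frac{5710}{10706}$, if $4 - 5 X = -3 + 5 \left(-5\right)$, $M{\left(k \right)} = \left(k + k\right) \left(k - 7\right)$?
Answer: $\frac{16813717}{147769565} \approx 0.11378$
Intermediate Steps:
$M{\left(k \right)} = 2 k \left(-7 + k\right)$
$X = \frac{32}{5}$ ($X = \frac{4}{5} - \frac{-3 + 5 \left(-5\right)}{5} = \frac{4}{5} - \frac{-3 - 25}{5} = \frac{4}{5} - - \frac{28}{5} = \frac{4}{5} + \frac{28}{5} = \frac{32}{5} \approx 6.4$)
$\frac{\left(M{\left(-8 \right)} + X\right) 58}{22084} - \frac{5710}{10706} = \frac{\left(2 \left(-8\right) \left(-7 - 8\right) + \frac{32}{5}\right) 58}{22084} - \frac{5710}{10706} = \left(2 \left(-8\right) \left(-15\right) + \frac{32}{5}\right) 58 \cdot \frac{1}{22084} - \frac{2855}{5353} = \left(240 + \frac{32}{5}\right) 58 \cdot \frac{1}{22084} - \frac{2855}{5353} = \frac{1232}{5} \cdot 58 \cdot \frac{1}{22084} - \frac{2855}{5353} = \frac{71456}{5} \cdot \frac{1}{22084} - \frac{2855}{5353} = \frac{17864}{27605} - \frac{2855}{5353} = \frac{16813717}{147769565}$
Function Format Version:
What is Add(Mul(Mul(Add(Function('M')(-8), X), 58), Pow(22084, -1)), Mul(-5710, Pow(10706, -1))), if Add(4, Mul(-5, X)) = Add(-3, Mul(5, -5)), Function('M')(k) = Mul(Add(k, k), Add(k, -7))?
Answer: Rational(16813717, 147769565) ≈ 0.11378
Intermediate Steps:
Function('M')(k) = Mul(2, k, Add(-7, k)) (Function('M')(k) = Mul(Mul(2, k), Add(-7, k)) = Mul(2, k, Add(-7, k)))
X = Rational(32, 5) (X = Add(Rational(4, 5), Mul(Rational(-1, 5), Add(-3, Mul(5, -5)))) = Add(Rational(4, 5), Mul(Rational(-1, 5), Add(-3, -25))) = Add(Rational(4, 5), Mul(Rational(-1, 5), -28)) = Add(Rational(4, 5), Rational(28, 5)) = Rational(32, 5) ≈ 6.4000)
Add(Mul(Mul(Add(Function('M')(-8), X), 58), Pow(22084, -1)), Mul(-5710, Pow(10706, -1))) = Add(Mul(Mul(Add(Mul(2, -8, Add(-7, -8)), Rational(32, 5)), 58), Pow(22084, -1)), Mul(-5710, Pow(10706, -1))) = Add(Mul(Mul(Add(Mul(2, -8, -15), Rational(32, 5)), 58), Rational(1, 22084)), Mul(-5710, Rational(1, 10706))) = Add(Mul(Mul(Add(240, Rational(32, 5)), 58), Rational(1, 22084)), Rational(-2855, 5353)) = Add(Mul(Mul(Rational(1232, 5), 58), Rational(1, 22084)), Rational(-2855, 5353)) = Add(Mul(Rational(71456, 5), Rational(1, 22084)), Rational(-2855, 5353)) = Add(Rational(17864, 27605), Rational(-2855, 5353)) = Rational(16813717, 147769565)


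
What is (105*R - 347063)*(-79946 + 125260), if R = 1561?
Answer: -8299621612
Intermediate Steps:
(105*R - 347063)*(-79946 + 125260) = (105*1561 - 347063)*(-79946 + 125260) = (163905 - 347063)*45314 = -183158*45314 = -8299621612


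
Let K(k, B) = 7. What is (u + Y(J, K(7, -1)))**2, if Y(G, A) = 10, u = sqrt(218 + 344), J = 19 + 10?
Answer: (10 + sqrt(562))**2 ≈ 1136.1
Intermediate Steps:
J = 29
u = sqrt(562) ≈ 23.707
(u + Y(J, K(7, -1)))**2 = (sqrt(562) + 10)**2 = (10 + sqrt(562))**2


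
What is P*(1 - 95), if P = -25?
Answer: 2350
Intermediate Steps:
P*(1 - 95) = -25*(1 - 95) = -25*(-94) = 2350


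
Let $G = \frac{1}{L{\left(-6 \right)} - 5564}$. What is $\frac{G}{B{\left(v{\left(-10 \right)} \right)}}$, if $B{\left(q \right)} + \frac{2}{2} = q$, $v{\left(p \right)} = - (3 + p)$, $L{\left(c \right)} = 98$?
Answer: $- \frac{1}{32796} \approx -3.0492 \cdot 10^{-5}$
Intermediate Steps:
$v{\left(p \right)} = -3 - p$
$B{\left(q \right)} = -1 + q$
$G = - \frac{1}{5466}$ ($G = \frac{1}{98 - 5564} = \frac{1}{-5466} = - \frac{1}{5466} \approx -0.00018295$)
$\frac{G}{B{\left(v{\left(-10 \right)} \right)}} = - \frac{1}{5466 \left(-1 - -7\right)} = - \frac{1}{5466 \left(-1 + \left(-3 + 10\right)\right)} = - \frac{1}{5466 \left(-1 + 7\right)} = - \frac{1}{5466 \cdot 6} = \left(- \frac{1}{5466}\right) \frac{1}{6} = - \frac{1}{32796}$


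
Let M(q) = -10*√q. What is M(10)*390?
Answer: -3900*√10 ≈ -12333.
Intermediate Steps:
M(10)*390 = -10*√10*390 = -3900*√10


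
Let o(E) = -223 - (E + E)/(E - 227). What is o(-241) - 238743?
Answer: -55918285/234 ≈ -2.3897e+5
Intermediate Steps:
o(E) = -223 - 2*E/(-227 + E)
o(-241) - 238743 = (50621 - 225*(-241))/(-227 - 241) - 238743 = (50621 + 54225)/(-468) - 238743 = -1/468*104846 - 238743 = -52423/234 - 238743 = -55918285/234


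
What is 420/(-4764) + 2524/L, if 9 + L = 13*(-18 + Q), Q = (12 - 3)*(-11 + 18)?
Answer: 245467/57168 ≈ 4.2938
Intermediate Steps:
Q = 63 (Q = 9*7 = 63)
L = 576 (L = -9 + 13*(-18 + 63) = -9 + 13*45 = -9 + 585 = 576)
420/(-4764) + 2524/L = 420/(-4764) + 2524/576 = 420*(-1/4764) + 2524*(1/576) = -35/397 + 631/144 = 245467/57168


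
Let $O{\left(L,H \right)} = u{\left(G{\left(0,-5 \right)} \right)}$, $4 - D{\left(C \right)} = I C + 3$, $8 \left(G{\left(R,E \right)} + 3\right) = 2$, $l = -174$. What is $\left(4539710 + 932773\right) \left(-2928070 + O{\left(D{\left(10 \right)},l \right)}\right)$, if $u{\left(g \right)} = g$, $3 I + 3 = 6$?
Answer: $- \frac{64095313388553}{4} \approx -1.6024 \cdot 10^{13}$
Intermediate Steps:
$I = 1$ ($I = -1 + \frac{1}{3} \cdot 6 = -1 + 2 = 1$)
$G{\left(R,E \right)} = - \frac{11}{4}$ ($G{\left(R,E \right)} = -3 + \frac{1}{8} \cdot 2 = -3 + \frac{1}{4} = - \frac{11}{4}$)
$D{\left(C \right)} = 1 - C$ ($D{\left(C \right)} = 4 - \left(1 C + 3\right) = 4 - \left(C + 3\right) = 4 - \left(3 + C\right) = 1 - C$)
$O{\left(L,H \right)} = - \frac{11}{4}$
$\left(4539710 + 932773\right) \left(-2928070 + O{\left(D{\left(10 \right)},l \right)}\right) = \left(4539710 + 932773\right) \left(-2928070 - \frac{11}{4}\right) = 5472483 \left(- \frac{11712291}{4}\right) = - \frac{64095313388553}{4}$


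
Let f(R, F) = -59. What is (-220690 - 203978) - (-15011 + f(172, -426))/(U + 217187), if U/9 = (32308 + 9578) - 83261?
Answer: -2995608757/7054 ≈ -4.2467e+5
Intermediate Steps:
U = -372375 (U = 9*((32308 + 9578) - 83261) = 9*(41886 - 83261) = 9*(-41375) = -372375)
(-220690 - 203978) - (-15011 + f(172, -426))/(U + 217187) = (-220690 - 203978) - (-15011 - 59)/(-372375 + 217187) = -424668 - (-15070)/(-155188) = -424668 - (-15070)*(-1)/155188 = -424668 - 1*685/7054 = -424668 - 685/7054 = -2995608757/7054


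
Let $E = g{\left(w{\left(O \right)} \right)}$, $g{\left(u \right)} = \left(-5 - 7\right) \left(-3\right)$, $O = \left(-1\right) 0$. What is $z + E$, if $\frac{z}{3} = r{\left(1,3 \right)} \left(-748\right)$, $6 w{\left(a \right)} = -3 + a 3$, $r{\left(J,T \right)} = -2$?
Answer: $4524$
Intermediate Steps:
$O = 0$
$w{\left(a \right)} = - \frac{1}{2} + \frac{a}{2}$ ($w{\left(a \right)} = \frac{-3 + a 3}{6} = \frac{-3 + 3 a}{6} = - \frac{1}{2} + \frac{a}{2}$)
$g{\left(u \right)} = 36$ ($g{\left(u \right)} = \left(-12\right) \left(-3\right) = 36$)
$z = 4488$ ($z = 3 \left(\left(-2\right) \left(-748\right)\right) = 3 \cdot 1496 = 4488$)
$E = 36$
$z + E = 4488 + 36 = 4524$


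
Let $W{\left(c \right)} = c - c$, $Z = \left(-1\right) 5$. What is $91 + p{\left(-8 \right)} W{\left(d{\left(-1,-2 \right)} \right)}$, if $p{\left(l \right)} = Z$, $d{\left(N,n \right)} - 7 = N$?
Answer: $91$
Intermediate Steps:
$d{\left(N,n \right)} = 7 + N$
$Z = -5$
$W{\left(c \right)} = 0$
$p{\left(l \right)} = -5$
$91 + p{\left(-8 \right)} W{\left(d{\left(-1,-2 \right)} \right)} = 91 - 0 = 91 + 0 = 91$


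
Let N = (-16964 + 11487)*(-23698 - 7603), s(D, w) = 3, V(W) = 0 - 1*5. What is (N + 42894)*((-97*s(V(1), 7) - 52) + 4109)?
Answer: 645787921786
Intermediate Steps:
V(W) = -5 (V(W) = 0 - 5 = -5)
N = 171435577 (N = -5477*(-31301) = 171435577)
(N + 42894)*((-97*s(V(1), 7) - 52) + 4109) = (171435577 + 42894)*((-97*3 - 52) + 4109) = 171478471*((-291 - 52) + 4109) = 171478471*(-343 + 4109) = 171478471*3766 = 645787921786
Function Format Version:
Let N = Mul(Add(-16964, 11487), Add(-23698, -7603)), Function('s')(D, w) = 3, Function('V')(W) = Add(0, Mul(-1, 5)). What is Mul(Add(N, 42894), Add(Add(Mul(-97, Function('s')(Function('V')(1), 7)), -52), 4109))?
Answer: 645787921786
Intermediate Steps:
Function('V')(W) = -5 (Function('V')(W) = Add(0, -5) = -5)
N = 171435577 (N = Mul(-5477, -31301) = 171435577)
Mul(Add(N, 42894), Add(Add(Mul(-97, Function('s')(Function('V')(1), 7)), -52), 4109)) = Mul(Add(171435577, 42894), Add(Add(Mul(-97, 3), -52), 4109)) = Mul(171478471, Add(Add(-291, -52), 4109)) = Mul(171478471, Add(-343, 4109)) = Mul(171478471, 3766) = 645787921786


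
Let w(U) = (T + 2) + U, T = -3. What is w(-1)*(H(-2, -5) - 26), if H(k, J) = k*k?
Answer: 44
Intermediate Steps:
H(k, J) = k²
w(U) = -1 + U (w(U) = (-3 + 2) + U = -1 + U)
w(-1)*(H(-2, -5) - 26) = (-1 - 1)*((-2)² - 26) = -2*(4 - 26) = -2*(-22) = 44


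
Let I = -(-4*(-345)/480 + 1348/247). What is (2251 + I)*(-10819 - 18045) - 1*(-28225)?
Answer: -15981920113/247 ≈ -6.4704e+7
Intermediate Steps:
I = -16465/1976 (I = -(1380*(1/480) + 1348*(1/247)) = -(23/8 + 1348/247) = -1*16465/1976 = -16465/1976 ≈ -8.3325)
(2251 + I)*(-10819 - 18045) - 1*(-28225) = (2251 - 16465/1976)*(-10819 - 18045) - 1*(-28225) = (4431511/1976)*(-28864) + 28225 = -15988891688/247 + 28225 = -15981920113/247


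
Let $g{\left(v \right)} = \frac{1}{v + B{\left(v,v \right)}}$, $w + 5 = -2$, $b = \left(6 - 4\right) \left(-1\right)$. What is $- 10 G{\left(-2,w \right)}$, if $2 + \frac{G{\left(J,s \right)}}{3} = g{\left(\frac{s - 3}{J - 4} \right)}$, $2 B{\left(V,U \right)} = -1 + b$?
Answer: $-120$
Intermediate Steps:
$b = -2$ ($b = 2 \left(-1\right) = -2$)
$w = -7$ ($w = -5 - 2 = -7$)
$B{\left(V,U \right)} = - \frac{3}{2}$ ($B{\left(V,U \right)} = \frac{-1 - 2}{2} = \frac{1}{2} \left(-3\right) = - \frac{3}{2}$)
$g{\left(v \right)} = \frac{1}{- \frac{3}{2} + v}$ ($g{\left(v \right)} = \frac{1}{v - \frac{3}{2}} = \frac{1}{- \frac{3}{2} + v}$)
$G{\left(J,s \right)} = -6 + \frac{6}{-3 + \frac{2 \left(-3 + s\right)}{-4 + J}}$ ($G{\left(J,s \right)} = -6 + 3 \frac{2}{-3 + 2 \frac{s - 3}{J - 4}} = -6 + 3 \frac{2}{-3 + 2 \frac{-3 + s}{-4 + J}} = -6 + 3 \frac{2}{-3 + \frac{2 \left(-3 + s\right)}{-4 + J}} = -6 + \frac{6}{-3 + \frac{2 \left(-3 + s\right)}{-4 + J}}$)
$- 10 G{\left(-2,w \right)} = - 10 \frac{12 \left(5 - 7 - -4\right)}{-6 - -14 + 3 \left(-2\right)} = - 10 \frac{12 \left(5 - 7 + 4\right)}{-6 + 14 - 6} = - 10 \cdot 12 \cdot \frac{1}{2} \cdot 2 = \left(-10\right) 12 = -120$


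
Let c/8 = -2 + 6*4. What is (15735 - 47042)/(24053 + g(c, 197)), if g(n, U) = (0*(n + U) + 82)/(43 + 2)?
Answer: -1408815/1082467 ≈ -1.3015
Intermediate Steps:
c = 176 (c = 8*(-2 + 6*4) = 8*(-2 + 24) = 8*22 = 176)
g(n, U) = 82/45 (g(n, U) = (0*(U + n) + 82)/45 = (0 + 82)*(1/45) = 82*(1/45) = 82/45)
(15735 - 47042)/(24053 + g(c, 197)) = (15735 - 47042)/(24053 + 82/45) = -31307/1082467/45 = -31307*45/1082467 = -1408815/1082467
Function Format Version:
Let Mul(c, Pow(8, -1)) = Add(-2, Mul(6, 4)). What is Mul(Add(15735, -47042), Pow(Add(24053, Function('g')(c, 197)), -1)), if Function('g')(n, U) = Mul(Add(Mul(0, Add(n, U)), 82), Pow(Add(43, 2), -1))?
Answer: Rational(-1408815, 1082467) ≈ -1.3015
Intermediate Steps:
c = 176 (c = Mul(8, Add(-2, Mul(6, 4))) = Mul(8, Add(-2, 24)) = Mul(8, 22) = 176)
Function('g')(n, U) = Rational(82, 45) (Function('g')(n, U) = Mul(Add(Mul(0, Add(U, n)), 82), Pow(45, -1)) = Mul(Add(0, 82), Rational(1, 45)) = Mul(82, Rational(1, 45)) = Rational(82, 45))
Mul(Add(15735, -47042), Pow(Add(24053, Function('g')(c, 197)), -1)) = Mul(Add(15735, -47042), Pow(Add(24053, Rational(82, 45)), -1)) = Mul(-31307, Pow(Rational(1082467, 45), -1)) = Mul(-31307, Rational(45, 1082467)) = Rational(-1408815, 1082467)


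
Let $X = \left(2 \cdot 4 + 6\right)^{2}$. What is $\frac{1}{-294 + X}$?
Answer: $- \frac{1}{98} \approx -0.010204$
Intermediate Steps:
$X = 196$ ($X = \left(8 + 6\right)^{2} = 14^{2} = 196$)
$\frac{1}{-294 + X} = \frac{1}{-294 + 196} = \frac{1}{-98} = - \frac{1}{98}$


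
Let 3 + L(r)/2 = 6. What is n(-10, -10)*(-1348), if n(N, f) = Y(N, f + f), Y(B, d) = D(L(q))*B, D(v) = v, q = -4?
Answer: 80880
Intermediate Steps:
L(r) = 6 (L(r) = -6 + 2*6 = -6 + 12 = 6)
Y(B, d) = 6*B
n(N, f) = 6*N
n(-10, -10)*(-1348) = (6*(-10))*(-1348) = -60*(-1348) = 80880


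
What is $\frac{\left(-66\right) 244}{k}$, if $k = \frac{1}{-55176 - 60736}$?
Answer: $1866646848$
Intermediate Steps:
$k = - \frac{1}{115912}$ ($k = \frac{1}{-115912} = - \frac{1}{115912} \approx -8.6272 \cdot 10^{-6}$)
$\frac{\left(-66\right) 244}{k} = \frac{\left(-66\right) 244}{- \frac{1}{115912}} = \left(-16104\right) \left(-115912\right) = 1866646848$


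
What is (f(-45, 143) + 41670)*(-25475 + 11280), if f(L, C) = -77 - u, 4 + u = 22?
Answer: -590157125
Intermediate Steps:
u = 18 (u = -4 + 22 = 18)
f(L, C) = -95 (f(L, C) = -77 - 1*18 = -77 - 18 = -95)
(f(-45, 143) + 41670)*(-25475 + 11280) = (-95 + 41670)*(-25475 + 11280) = 41575*(-14195) = -590157125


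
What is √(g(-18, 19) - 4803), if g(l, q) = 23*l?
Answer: I*√5217 ≈ 72.229*I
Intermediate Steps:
√(g(-18, 19) - 4803) = √(23*(-18) - 4803) = √(-414 - 4803) = √(-5217) = I*√5217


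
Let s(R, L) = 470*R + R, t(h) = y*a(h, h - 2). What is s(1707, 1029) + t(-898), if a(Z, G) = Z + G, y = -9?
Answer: 820179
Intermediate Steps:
a(Z, G) = G + Z
t(h) = 18 - 18*h (t(h) = -9*((h - 2) + h) = -9*((-2 + h) + h) = -9*(-2 + 2*h) = 18 - 18*h)
s(R, L) = 471*R
s(1707, 1029) + t(-898) = 471*1707 + (18 - 18*(-898)) = 803997 + (18 + 16164) = 803997 + 16182 = 820179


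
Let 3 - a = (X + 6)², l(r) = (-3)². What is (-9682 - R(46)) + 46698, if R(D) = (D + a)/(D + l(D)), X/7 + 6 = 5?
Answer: 2035832/55 ≈ 37015.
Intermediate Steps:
l(r) = 9
X = -7 (X = -42 + 7*5 = -42 + 35 = -7)
a = 2 (a = 3 - (-7 + 6)² = 3 - 1*(-1)² = 3 - 1*1 = 3 - 1 = 2)
R(D) = (2 + D)/(9 + D) (R(D) = (D + 2)/(D + 9) = (2 + D)/(9 + D))
(-9682 - R(46)) + 46698 = (-9682 - (2 + 46)/(9 + 46)) + 46698 = (-9682 - 48/55) + 46698 = -532558/55 + 46698 = 2035832/55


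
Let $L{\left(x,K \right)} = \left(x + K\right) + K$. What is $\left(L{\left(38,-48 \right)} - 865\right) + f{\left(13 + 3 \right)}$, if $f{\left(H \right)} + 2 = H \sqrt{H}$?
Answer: $-861$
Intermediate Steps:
$L{\left(x,K \right)} = x + 2 K$ ($L{\left(x,K \right)} = \left(K + x\right) + K = x + 2 K$)
$f{\left(H \right)} = -2 + H^{\frac{3}{2}}$ ($f{\left(H \right)} = -2 + H \sqrt{H} = -2 + H^{\frac{3}{2}}$)
$\left(L{\left(38,-48 \right)} - 865\right) + f{\left(13 + 3 \right)} = \left(\left(38 + 2 \left(-48\right)\right) - 865\right) - \left(2 - \left(13 + 3\right)^{\frac{3}{2}}\right) = \left(\left(38 - 96\right) - 865\right) - \left(2 - 16^{\frac{3}{2}}\right) = \left(-58 - 865\right) + \left(-2 + 64\right) = -923 + 62 = -861$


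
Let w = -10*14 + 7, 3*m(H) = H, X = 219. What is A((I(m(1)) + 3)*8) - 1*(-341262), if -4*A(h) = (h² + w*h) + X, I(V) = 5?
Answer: 1369245/4 ≈ 3.4231e+5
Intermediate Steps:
m(H) = H/3
w = -133 (w = -140 + 7 = -133)
A(h) = -219/4 - h²/4 + 133*h/4 (A(h) = -((h² - 133*h) + 219)/4 = -(219 + h² - 133*h)/4 = -219/4 - h²/4 + 133*h/4)
A((I(m(1)) + 3)*8) - 1*(-341262) = (-219/4 - 64*(5 + 3)²/4 + 133*((5 + 3)*8)/4) - 1*(-341262) = (-219/4 - (8*8)²/4 + 133*(8*8)/4) + 341262 = (-219/4 - ¼*64² + (133/4)*64) + 341262 = (-219/4 - ¼*4096 + 2128) + 341262 = (-219/4 - 1024 + 2128) + 341262 = 4197/4 + 341262 = 1369245/4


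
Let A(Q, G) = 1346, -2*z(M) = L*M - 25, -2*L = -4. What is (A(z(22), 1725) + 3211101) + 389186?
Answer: 3601633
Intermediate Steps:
L = 2 (L = -1/2*(-4) = 2)
z(M) = 25/2 - M (z(M) = -(2*M - 25)/2 = -(-25 + 2*M)/2 = 25/2 - M)
(A(z(22), 1725) + 3211101) + 389186 = (1346 + 3211101) + 389186 = 3212447 + 389186 = 3601633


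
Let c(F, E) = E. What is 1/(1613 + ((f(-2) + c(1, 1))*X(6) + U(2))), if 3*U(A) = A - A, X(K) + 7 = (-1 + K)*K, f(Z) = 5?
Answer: 1/1751 ≈ 0.00057110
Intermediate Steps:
X(K) = -7 + K*(-1 + K) (X(K) = -7 + (-1 + K)*K = -7 + K*(-1 + K))
U(A) = 0 (U(A) = (A - A)/3 = (1/3)*0 = 0)
1/(1613 + ((f(-2) + c(1, 1))*X(6) + U(2))) = 1/(1613 + ((5 + 1)*(-7 + 6**2 - 1*6) + 0)) = 1/(1613 + (6*(-7 + 36 - 6) + 0)) = 1/(1613 + (6*23 + 0)) = 1/(1613 + (138 + 0)) = 1/(1613 + 138) = 1/1751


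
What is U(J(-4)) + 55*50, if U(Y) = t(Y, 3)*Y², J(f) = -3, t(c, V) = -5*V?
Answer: 2615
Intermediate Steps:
U(Y) = -15*Y² (U(Y) = (-5*3)*Y² = -15*Y²)
U(J(-4)) + 55*50 = -15*(-3)² + 55*50 = -15*9 + 2750 = -135 + 2750 = 2615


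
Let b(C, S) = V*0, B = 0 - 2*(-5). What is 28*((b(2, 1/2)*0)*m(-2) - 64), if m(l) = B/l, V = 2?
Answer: -1792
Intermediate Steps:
B = 10 (B = 0 + 10 = 10)
b(C, S) = 0 (b(C, S) = 2*0 = 0)
m(l) = 10/l
28*((b(2, 1/2)*0)*m(-2) - 64) = 28*((0*0)*(10/(-2)) - 64) = 28*(0*(10*(-1/2)) - 64) = 28*(0*(-5) - 64) = 28*(0 - 64) = 28*(-64) = -1792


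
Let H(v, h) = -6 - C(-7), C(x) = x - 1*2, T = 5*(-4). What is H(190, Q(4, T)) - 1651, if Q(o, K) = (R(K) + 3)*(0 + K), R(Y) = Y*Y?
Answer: -1648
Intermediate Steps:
R(Y) = Y²
T = -20
Q(o, K) = K*(3 + K²) (Q(o, K) = (K² + 3)*(0 + K) = (3 + K²)*K = K*(3 + K²))
C(x) = -2 + x (C(x) = x - 2 = -2 + x)
H(v, h) = 3 (H(v, h) = -6 - (-2 - 7) = -6 - 1*(-9) = -6 + 9 = 3)
H(190, Q(4, T)) - 1651 = 3 - 1651 = -1648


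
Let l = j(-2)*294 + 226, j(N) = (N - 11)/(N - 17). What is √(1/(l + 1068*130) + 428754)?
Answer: √750503671054881637/1323038 ≈ 654.79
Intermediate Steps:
j(N) = (-11 + N)/(-17 + N)
l = 8116/19 (l = ((-11 - 2)/(-17 - 2))*294 + 226 = (-13/(-19))*294 + 226 = -1/19*(-13)*294 + 226 = (13/19)*294 + 226 = 3822/19 + 226 = 8116/19 ≈ 427.16)
√(1/(l + 1068*130) + 428754) = √(1/(8116/19 + 1068*130) + 428754) = √(1/(8116/19 + 138840) + 428754) = √(1/(2646076/19) + 428754) = √(19/2646076 + 428754) = √(1134515669323/2646076) = √750503671054881637/1323038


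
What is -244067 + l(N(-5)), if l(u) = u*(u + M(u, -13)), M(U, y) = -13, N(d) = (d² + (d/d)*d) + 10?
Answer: -243557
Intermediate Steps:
N(d) = 10 + d + d² (N(d) = (d² + 1*d) + 10 = (d² + d) + 10 = (d + d²) + 10 = 10 + d + d²)
l(u) = u*(-13 + u) (l(u) = u*(u - 13) = u*(-13 + u))
-244067 + l(N(-5)) = -244067 + (10 - 5 + (-5)²)*(-13 + (10 - 5 + (-5)²)) = -244067 + (10 - 5 + 25)*(-13 + (10 - 5 + 25)) = -244067 + 30*(-13 + 30) = -244067 + 30*17 = -244067 + 510 = -243557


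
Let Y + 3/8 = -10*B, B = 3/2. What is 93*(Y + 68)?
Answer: 39153/8 ≈ 4894.1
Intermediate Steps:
B = 3/2 (B = 3*(½) = 3/2 ≈ 1.5000)
Y = -123/8 (Y = -3/8 - 10*3/2 = -3/8 - 15 = -123/8 ≈ -15.375)
93*(Y + 68) = 93*(-123/8 + 68) = 93*(421/8) = 39153/8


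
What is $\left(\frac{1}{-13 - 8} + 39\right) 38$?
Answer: $\frac{31084}{21} \approx 1480.2$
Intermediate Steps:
$\left(\frac{1}{-13 - 8} + 39\right) 38 = \left(\frac{1}{-21} + 39\right) 38 = \left(- \frac{1}{21} + 39\right) 38 = \frac{818}{21} \cdot 38 = \frac{31084}{21}$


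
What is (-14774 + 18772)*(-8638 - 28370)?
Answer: -147957984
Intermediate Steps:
(-14774 + 18772)*(-8638 - 28370) = 3998*(-37008) = -147957984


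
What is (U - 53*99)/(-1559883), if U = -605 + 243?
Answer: 5609/1559883 ≈ 0.0035958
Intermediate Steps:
U = -362
(U - 53*99)/(-1559883) = (-362 - 53*99)/(-1559883) = (-362 - 5247)*(-1/1559883) = -5609*(-1/1559883) = 5609/1559883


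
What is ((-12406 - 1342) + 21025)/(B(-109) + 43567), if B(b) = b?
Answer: 7277/43458 ≈ 0.16745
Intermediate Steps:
((-12406 - 1342) + 21025)/(B(-109) + 43567) = ((-12406 - 1342) + 21025)/(-109 + 43567) = (-13748 + 21025)/43458 = 7277*(1/43458) = 7277/43458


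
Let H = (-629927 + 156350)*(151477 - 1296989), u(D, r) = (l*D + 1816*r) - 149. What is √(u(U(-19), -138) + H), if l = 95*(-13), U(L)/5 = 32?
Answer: √542487688067 ≈ 7.3654e+5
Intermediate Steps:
U(L) = 160 (U(L) = 5*32 = 160)
l = -1235
u(D, r) = -149 - 1235*D + 1816*r (u(D, r) = (-1235*D + 1816*r) - 149 = -149 - 1235*D + 1816*r)
H = 542488136424 (H = -473577*(-1145512) = 542488136424)
√(u(U(-19), -138) + H) = √((-149 - 1235*160 + 1816*(-138)) + 542488136424) = √((-149 - 197600 - 250608) + 542488136424) = √(-448357 + 542488136424) = √542487688067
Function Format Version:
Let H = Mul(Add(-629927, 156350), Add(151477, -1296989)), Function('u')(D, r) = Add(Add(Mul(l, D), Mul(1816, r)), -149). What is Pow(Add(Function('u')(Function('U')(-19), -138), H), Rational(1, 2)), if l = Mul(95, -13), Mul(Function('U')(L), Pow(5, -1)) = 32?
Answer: Pow(542487688067, Rational(1, 2)) ≈ 7.3654e+5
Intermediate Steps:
Function('U')(L) = 160 (Function('U')(L) = Mul(5, 32) = 160)
l = -1235
Function('u')(D, r) = Add(-149, Mul(-1235, D), Mul(1816, r)) (Function('u')(D, r) = Add(Add(Mul(-1235, D), Mul(1816, r)), -149) = Add(-149, Mul(-1235, D), Mul(1816, r)))
H = 542488136424 (H = Mul(-473577, -1145512) = 542488136424)
Pow(Add(Function('u')(Function('U')(-19), -138), H), Rational(1, 2)) = Pow(Add(Add(-149, Mul(-1235, 160), Mul(1816, -138)), 542488136424), Rational(1, 2)) = Pow(Add(Add(-149, -197600, -250608), 542488136424), Rational(1, 2)) = Pow(Add(-448357, 542488136424), Rational(1, 2)) = Pow(542487688067, Rational(1, 2))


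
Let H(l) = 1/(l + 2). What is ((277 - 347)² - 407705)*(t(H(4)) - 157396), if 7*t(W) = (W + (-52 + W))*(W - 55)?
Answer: 1138263689615/18 ≈ 6.3237e+10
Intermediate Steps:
H(l) = 1/(2 + l)
t(W) = (-55 + W)*(-52 + 2*W)/7 (t(W) = ((W + (-52 + W))*(W - 55))/7 = ((-52 + 2*W)*(-55 + W))/7 = ((-55 + W)*(-52 + 2*W))/7 = (-55 + W)*(-52 + 2*W)/7)
((277 - 347)² - 407705)*(t(H(4)) - 157396) = ((277 - 347)² - 407705)*((2860/7 - 162/(7*(2 + 4)) + 2*(1/(2 + 4))²/7) - 157396) = ((-70)² - 407705)*((2860/7 - 162/7/6 + 2*(1/6)²/7) - 157396) = (4900 - 407705)*((2860/7 - 162/7*⅙ + 2*(⅙)²/7) - 157396) = -402805*((2860/7 - 27/7 + (2/7)*(1/36)) - 157396) = -402805*((2860/7 - 27/7 + 1/126) - 157396) = -402805*(7285/18 - 157396) = -402805*(-2825843/18) = 1138263689615/18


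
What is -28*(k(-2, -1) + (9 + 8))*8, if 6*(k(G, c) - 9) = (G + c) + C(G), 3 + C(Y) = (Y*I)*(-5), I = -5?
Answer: -11200/3 ≈ -3733.3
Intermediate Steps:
C(Y) = -3 + 25*Y (C(Y) = -3 + (Y*(-5))*(-5) = -3 - 5*Y*(-5) = -3 + 25*Y)
k(G, c) = 17/2 + c/6 + 13*G/3 (k(G, c) = 9 + ((G + c) + (-3 + 25*G))/6 = 9 + (-3 + c + 26*G)/6 = 9 + (-½ + c/6 + 13*G/3) = 17/2 + c/6 + 13*G/3)
-28*(k(-2, -1) + (9 + 8))*8 = -28*((17/2 + (⅙)*(-1) + (13/3)*(-2)) + (9 + 8))*8 = -28*((17/2 - ⅙ - 26/3) + 17)*8 = -28*(-⅓ + 17)*8 = -1400*8/3 = -28*400/3 = -11200/3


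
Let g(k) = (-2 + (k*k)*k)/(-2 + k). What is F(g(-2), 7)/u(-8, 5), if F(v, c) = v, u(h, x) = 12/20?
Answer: 25/6 ≈ 4.1667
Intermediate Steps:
u(h, x) = ⅗ (u(h, x) = 12*(1/20) = ⅗)
g(k) = (-2 + k³)/(-2 + k) (g(k) = (-2 + k²*k)/(-2 + k) = (-2 + k³)/(-2 + k))
F(g(-2), 7)/u(-8, 5) = ((-2 + (-2)³)/(-2 - 2))/(⅗) = ((-2 - 8)/(-4))*(5/3) = -¼*(-10)*(5/3) = (5/2)*(5/3) = 25/6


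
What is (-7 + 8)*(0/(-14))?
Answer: 0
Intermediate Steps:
(-7 + 8)*(0/(-14)) = 1*(0*(-1/14)) = 1*0 = 0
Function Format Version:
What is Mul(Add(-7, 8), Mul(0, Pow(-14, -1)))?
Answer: 0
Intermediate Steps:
Mul(Add(-7, 8), Mul(0, Pow(-14, -1))) = Mul(1, Mul(0, Rational(-1, 14))) = Mul(1, 0) = 0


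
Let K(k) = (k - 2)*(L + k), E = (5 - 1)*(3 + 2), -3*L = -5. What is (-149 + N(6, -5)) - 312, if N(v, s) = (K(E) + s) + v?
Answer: -70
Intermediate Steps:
L = 5/3 (L = -⅓*(-5) = 5/3 ≈ 1.6667)
E = 20 (E = 4*5 = 20)
K(k) = (-2 + k)*(5/3 + k) (K(k) = (k - 2)*(5/3 + k) = (-2 + k)*(5/3 + k))
N(v, s) = 390 + s + v (N(v, s) = ((-10/3 + 20² - ⅓*20) + s) + v = ((-10/3 + 400 - 20/3) + s) + v = (390 + s) + v = 390 + s + v)
(-149 + N(6, -5)) - 312 = (-149 + (390 - 5 + 6)) - 312 = (-149 + 391) - 312 = 242 - 312 = -70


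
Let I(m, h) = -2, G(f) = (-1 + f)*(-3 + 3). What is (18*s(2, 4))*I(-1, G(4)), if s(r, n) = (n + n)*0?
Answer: 0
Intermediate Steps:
G(f) = 0 (G(f) = (-1 + f)*0 = 0)
s(r, n) = 0 (s(r, n) = (2*n)*0 = 0)
(18*s(2, 4))*I(-1, G(4)) = (18*0)*(-2) = 0*(-2) = 0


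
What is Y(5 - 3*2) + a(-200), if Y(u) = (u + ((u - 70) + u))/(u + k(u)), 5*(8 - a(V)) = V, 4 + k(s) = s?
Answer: 361/6 ≈ 60.167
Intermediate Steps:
k(s) = -4 + s
a(V) = 8 - V/5
Y(u) = (-70 + 3*u)/(-4 + 2*u) (Y(u) = (u + ((u - 70) + u))/(u + (-4 + u)) = (u + ((-70 + u) + u))/(-4 + 2*u) = (u + (-70 + 2*u))/(-4 + 2*u) = (-70 + 3*u)/(-4 + 2*u))
Y(5 - 3*2) + a(-200) = (-70 + 3*(5 - 3*2))/(2*(-2 + (5 - 3*2))) + (8 - 1/5*(-200)) = (-70 + 3*(5 - 6))/(2*(-2 + (5 - 6))) + (8 + 40) = (-70 + 3*(-1))/(2*(-2 - 1)) + 48 = (1/2)*(-70 - 3)/(-3) + 48 = (1/2)*(-1/3)*(-73) + 48 = 73/6 + 48 = 361/6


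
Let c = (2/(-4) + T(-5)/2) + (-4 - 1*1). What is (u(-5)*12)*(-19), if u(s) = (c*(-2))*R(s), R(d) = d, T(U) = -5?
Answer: 18240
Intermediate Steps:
c = -8 (c = (2/(-4) - 5/2) + (-4 - 1*1) = (2*(-¼) - 5*½) + (-4 - 1) = (-½ - 5/2) - 5 = -3 - 5 = -8)
u(s) = 16*s (u(s) = (-8*(-2))*s = 16*s)
(u(-5)*12)*(-19) = ((16*(-5))*12)*(-19) = -80*12*(-19) = -960*(-19) = 18240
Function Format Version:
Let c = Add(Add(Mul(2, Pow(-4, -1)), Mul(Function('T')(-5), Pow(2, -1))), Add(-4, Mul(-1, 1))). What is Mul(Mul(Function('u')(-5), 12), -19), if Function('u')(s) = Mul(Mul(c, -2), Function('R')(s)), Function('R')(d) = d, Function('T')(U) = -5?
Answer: 18240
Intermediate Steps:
c = -8 (c = Add(Add(Mul(2, Pow(-4, -1)), Mul(-5, Pow(2, -1))), Add(-4, Mul(-1, 1))) = Add(Add(Mul(2, Rational(-1, 4)), Mul(-5, Rational(1, 2))), Add(-4, -1)) = Add(Add(Rational(-1, 2), Rational(-5, 2)), -5) = Add(-3, -5) = -8)
Function('u')(s) = Mul(16, s) (Function('u')(s) = Mul(Mul(-8, -2), s) = Mul(16, s))
Mul(Mul(Function('u')(-5), 12), -19) = Mul(Mul(Mul(16, -5), 12), -19) = Mul(Mul(-80, 12), -19) = Mul(-960, -19) = 18240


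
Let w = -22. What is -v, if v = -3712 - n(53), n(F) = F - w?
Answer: 3787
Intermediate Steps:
n(F) = 22 + F (n(F) = F - 1*(-22) = F + 22 = 22 + F)
v = -3787 (v = -3712 - (22 + 53) = -3712 - 1*75 = -3712 - 75 = -3787)
-v = -1*(-3787) = 3787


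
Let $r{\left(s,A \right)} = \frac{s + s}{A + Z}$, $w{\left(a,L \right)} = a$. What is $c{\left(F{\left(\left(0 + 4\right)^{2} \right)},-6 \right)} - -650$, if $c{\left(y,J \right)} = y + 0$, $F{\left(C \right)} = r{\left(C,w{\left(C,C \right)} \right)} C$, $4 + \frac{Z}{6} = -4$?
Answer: $634$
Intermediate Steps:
$Z = -48$ ($Z = -24 + 6 \left(-4\right) = -24 - 24 = -48$)
$r{\left(s,A \right)} = \frac{2 s}{-48 + A}$ ($r{\left(s,A \right)} = \frac{s + s}{A - 48} = \frac{2 s}{-48 + A}$)
$F{\left(C \right)} = \frac{2 C^{2}}{-48 + C}$ ($F{\left(C \right)} = \frac{2 C}{-48 + C} C = \frac{2 C^{2}}{-48 + C}$)
$c{\left(y,J \right)} = y$
$c{\left(F{\left(\left(0 + 4\right)^{2} \right)},-6 \right)} - -650 = \frac{2 \left(\left(0 + 4\right)^{2}\right)^{2}}{-48 + \left(0 + 4\right)^{2}} - -650 = \frac{2 \left(4^{2}\right)^{2}}{-48 + 4^{2}} + 650 = \frac{2 \cdot 16^{2}}{-48 + 16} + 650 = 2 \cdot 256 \frac{1}{-32} + 650 = 2 \cdot 256 \left(- \frac{1}{32}\right) + 650 = -16 + 650 = 634$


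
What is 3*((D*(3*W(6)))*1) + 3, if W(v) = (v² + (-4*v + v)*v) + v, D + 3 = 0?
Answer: 1785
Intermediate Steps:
D = -3 (D = -3 + 0 = -3)
W(v) = v - 2*v² (W(v) = (v² + (-3*v)*v) + v = (v² - 3*v²) + v = -2*v² + v = v - 2*v²)
3*((D*(3*W(6)))*1) + 3 = 3*(-9*6*(1 - 2*6)*1) + 3 = 3*(-9*6*(1 - 12)*1) + 3 = 3*(-9*6*(-11)*1) + 3 = 3*(-9*(-66)*1) + 3 = 3*(-3*(-198)*1) + 3 = 3*(594*1) + 3 = 3*594 + 3 = 1782 + 3 = 1785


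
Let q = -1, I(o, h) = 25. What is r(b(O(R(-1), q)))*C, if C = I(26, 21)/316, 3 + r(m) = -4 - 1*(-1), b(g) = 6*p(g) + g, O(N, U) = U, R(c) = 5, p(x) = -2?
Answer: -75/158 ≈ -0.47468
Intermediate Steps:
b(g) = -12 + g (b(g) = 6*(-2) + g = -12 + g)
r(m) = -6 (r(m) = -3 + (-4 - 1*(-1)) = -3 + (-4 + 1) = -3 - 3 = -6)
C = 25/316 ≈ 0.079114
r(b(O(R(-1), q)))*C = -6*25/316 = -75/158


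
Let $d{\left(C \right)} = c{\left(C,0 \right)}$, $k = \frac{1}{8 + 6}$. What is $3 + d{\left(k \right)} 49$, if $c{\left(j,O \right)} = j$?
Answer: $\frac{13}{2} \approx 6.5$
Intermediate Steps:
$k = \frac{1}{14} \approx 0.071429$
$d{\left(C \right)} = C$
$3 + d{\left(k \right)} 49 = 3 + \frac{1}{14} \cdot 49 = 3 + \frac{7}{2} = \frac{13}{2}$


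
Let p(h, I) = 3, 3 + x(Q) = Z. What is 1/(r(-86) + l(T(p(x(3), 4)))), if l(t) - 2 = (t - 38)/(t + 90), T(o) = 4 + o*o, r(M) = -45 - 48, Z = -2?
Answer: -103/9398 ≈ -0.010960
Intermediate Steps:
x(Q) = -5 (x(Q) = -3 - 2 = -5)
r(M) = -93
T(o) = 4 + o**2
l(t) = 2 + (-38 + t)/(90 + t) (l(t) = 2 + (t - 38)/(t + 90) = 2 + (-38 + t)/(90 + t))
1/(r(-86) + l(T(p(x(3), 4)))) = 1/(-93 + (142 + 3*(4 + 3**2))/(90 + (4 + 3**2))) = 1/(-93 + (142 + 3*(4 + 9))/(90 + (4 + 9))) = 1/(-93 + (142 + 3*13)/(90 + 13)) = 1/(-93 + (142 + 39)/103) = 1/(-93 + (1/103)*181) = 1/(-93 + 181/103) = 1/(-9398/103) = -103/9398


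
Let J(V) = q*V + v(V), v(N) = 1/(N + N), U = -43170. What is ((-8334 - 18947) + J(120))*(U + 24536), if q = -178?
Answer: 108765157963/120 ≈ 9.0638e+8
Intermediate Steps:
v(N) = 1/(2*N)
J(V) = 1/(2*V) - 178*V (J(V) = -178*V + 1/(2*V) = 1/(2*V) - 178*V)
((-8334 - 18947) + J(120))*(U + 24536) = ((-8334 - 18947) + ((½)/120 - 178*120))*(-43170 + 24536) = (-27281 + ((½)*(1/120) - 21360))*(-18634) = (-27281 + (1/240 - 21360))*(-18634) = (-27281 - 5126399/240)*(-18634) = -11673839/240*(-18634) = 108765157963/120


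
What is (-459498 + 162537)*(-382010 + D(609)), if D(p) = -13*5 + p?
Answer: 113280524826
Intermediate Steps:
D(p) = -65 + p
(-459498 + 162537)*(-382010 + D(609)) = (-459498 + 162537)*(-382010 + (-65 + 609)) = -296961*(-382010 + 544) = -296961*(-381466) = 113280524826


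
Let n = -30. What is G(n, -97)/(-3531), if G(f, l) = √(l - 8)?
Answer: -I*√105/3531 ≈ -0.002902*I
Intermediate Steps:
G(f, l) = √(-8 + l)
G(n, -97)/(-3531) = √(-8 - 97)/(-3531) = √(-105)*(-1/3531) = (I*√105)*(-1/3531) = -I*√105/3531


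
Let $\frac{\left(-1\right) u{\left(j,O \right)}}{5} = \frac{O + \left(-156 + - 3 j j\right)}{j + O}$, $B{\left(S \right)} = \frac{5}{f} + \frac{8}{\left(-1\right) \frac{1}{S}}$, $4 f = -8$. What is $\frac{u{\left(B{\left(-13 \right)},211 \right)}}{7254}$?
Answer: $\frac{123407}{1813500} \approx 0.068049$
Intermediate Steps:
$f = -2$ ($f = \frac{1}{4} \left(-8\right) = -2$)
$B{\left(S \right)} = - \frac{5}{2} - 8 S$ ($B{\left(S \right)} = \frac{5}{-2} + \frac{8}{\left(-1\right) \frac{1}{S}} = 5 \left(- \frac{1}{2}\right) + 8 \left(- S\right) = - \frac{5}{2} - 8 S$)
$u{\left(j,O \right)} = - \frac{5 \left(-156 + O - 3 j^{2}\right)}{O + j}$ ($u{\left(j,O \right)} = - 5 \frac{O + \left(-156 + - 3 j j\right)}{j + O} = - 5 \frac{O - \left(156 + 3 j^{2}\right)}{O + j} = - 5 \frac{-156 + O - 3 j^{2}}{O + j} = - \frac{5 \left(-156 + O - 3 j^{2}\right)}{O + j}$)
$\frac{u{\left(B{\left(-13 \right)},211 \right)}}{7254} = \frac{5 \frac{1}{211 - - \frac{203}{2}} \left(156 - 211 + 3 \left(- \frac{5}{2} - -104\right)^{2}\right)}{7254} = \frac{5 \left(156 - 211 + 3 \left(- \frac{5}{2} + 104\right)^{2}\right)}{211 + \left(- \frac{5}{2} + 104\right)} \frac{1}{7254} = \frac{5 \left(156 - 211 + 3 \left(\frac{203}{2}\right)^{2}\right)}{211 + \frac{203}{2}} \cdot \frac{1}{7254} = \frac{5 \left(156 - 211 + 3 \cdot \frac{41209}{4}\right)}{\frac{625}{2}} \cdot \frac{1}{7254} = 5 \cdot \frac{2}{625} \left(156 - 211 + \frac{123627}{4}\right) \frac{1}{7254} = 5 \cdot \frac{2}{625} \cdot \frac{123407}{4} \cdot \frac{1}{7254} = \frac{123407}{250} \cdot \frac{1}{7254} = \frac{123407}{1813500}$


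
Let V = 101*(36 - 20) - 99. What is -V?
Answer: -1517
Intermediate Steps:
V = 1517 (V = 101*16 - 99 = 1616 - 99 = 1517)
-V = -1*1517 = -1517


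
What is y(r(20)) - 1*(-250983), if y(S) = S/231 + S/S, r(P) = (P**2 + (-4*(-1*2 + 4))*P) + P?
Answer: 57977564/231 ≈ 2.5099e+5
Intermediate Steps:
r(P) = P**2 - 7*P (r(P) = (P**2 + (-4*(-2 + 4))*P) + P = (P**2 + (-4*2)*P) + P = (P**2 - 8*P) + P = P**2 - 7*P)
y(S) = 1 + S/231 (y(S) = S*(1/231) + 1 = S/231 + 1 = 1 + S/231)
y(r(20)) - 1*(-250983) = (1 + (20*(-7 + 20))/231) - 1*(-250983) = (1 + (20*13)/231) + 250983 = (1 + (1/231)*260) + 250983 = (1 + 260/231) + 250983 = 491/231 + 250983 = 57977564/231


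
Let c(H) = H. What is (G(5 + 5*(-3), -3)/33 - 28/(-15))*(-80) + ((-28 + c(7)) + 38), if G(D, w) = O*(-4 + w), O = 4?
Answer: -709/11 ≈ -64.455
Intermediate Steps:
G(D, w) = -16 + 4*w (G(D, w) = 4*(-4 + w) = -16 + 4*w)
(G(5 + 5*(-3), -3)/33 - 28/(-15))*(-80) + ((-28 + c(7)) + 38) = ((-16 + 4*(-3))/33 - 28/(-15))*(-80) + ((-28 + 7) + 38) = ((-16 - 12)*(1/33) - 28*(-1/15))*(-80) + (-21 + 38) = (-28*1/33 + 28/15)*(-80) + 17 = (-28/33 + 28/15)*(-80) + 17 = (56/55)*(-80) + 17 = -896/11 + 17 = -709/11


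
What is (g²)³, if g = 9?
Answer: 531441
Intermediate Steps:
(g²)³ = (9²)³ = 81³ = 531441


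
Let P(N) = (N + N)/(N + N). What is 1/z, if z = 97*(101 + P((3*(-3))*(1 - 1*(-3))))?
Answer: 1/9894 ≈ 0.00010107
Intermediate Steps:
P(N) = 1 (P(N) = (2*N)/((2*N)) = (2*N)*(1/(2*N)) = 1)
z = 9894 (z = 97*(101 + 1) = 97*102 = 9894)
1/z = 1/9894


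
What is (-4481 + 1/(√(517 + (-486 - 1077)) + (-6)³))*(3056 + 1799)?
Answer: -518885111345/23851 - 4855*I*√1046/47702 ≈ -2.1755e+7 - 3.2917*I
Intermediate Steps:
(-4481 + 1/(√(517 + (-486 - 1077)) + (-6)³))*(3056 + 1799) = (-4481 + 1/(√(517 - 1563) - 216))*4855 = (-4481 + 1/(√(-1046) - 216))*4855 = (-4481 + 1/(I*√1046 - 216))*4855 = (-4481 + 1/(-216 + I*√1046))*4855 = -21755255 + 4855/(-216 + I*√1046)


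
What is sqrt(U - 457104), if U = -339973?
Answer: I*sqrt(797077) ≈ 892.79*I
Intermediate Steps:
sqrt(U - 457104) = sqrt(-339973 - 457104) = sqrt(-797077) = I*sqrt(797077)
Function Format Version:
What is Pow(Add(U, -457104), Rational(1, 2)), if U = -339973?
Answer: Mul(I, Pow(797077, Rational(1, 2))) ≈ Mul(892.79, I)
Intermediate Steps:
Pow(Add(U, -457104), Rational(1, 2)) = Pow(Add(-339973, -457104), Rational(1, 2)) = Pow(-797077, Rational(1, 2)) = Mul(I, Pow(797077, Rational(1, 2)))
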